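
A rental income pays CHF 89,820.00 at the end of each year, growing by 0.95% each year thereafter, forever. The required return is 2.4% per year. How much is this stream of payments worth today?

Periodic rate r = 0.024 per year.
Growing perpetuity (Gordon): PV = PMT₁ / (r − g) = 89,820 / (r − 0.0095) = CHF 6,194,482.76.

CHF 6,194,482.76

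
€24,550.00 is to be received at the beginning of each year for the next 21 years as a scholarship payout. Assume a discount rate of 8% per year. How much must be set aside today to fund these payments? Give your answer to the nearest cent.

€265,585.52

This is an annuity due: 21 payments of €24,550.00 at the beginning of each year.
Periodic rate r = 0.08 per year.
PV = PMT × [(1 − (1+r)^−n)/r] × (1+r) = 24,550 × [1 − (1+r)^−21] / r × (1+r) = €265,585.52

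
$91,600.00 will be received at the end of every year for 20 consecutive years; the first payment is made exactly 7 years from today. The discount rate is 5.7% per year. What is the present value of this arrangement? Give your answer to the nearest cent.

$772,062.11

Ordinary annuity of 20 payments, first payment at period 7.
Periodic rate r = 0.057 per year.
The ordinary-annuity PV formula values the stream one period before the first payment (period 6); discount that back 6 periods:
PV₀ = 91,600 × [1 − (1+r)^−20] / r × (1+r)^−6 = $772,062.11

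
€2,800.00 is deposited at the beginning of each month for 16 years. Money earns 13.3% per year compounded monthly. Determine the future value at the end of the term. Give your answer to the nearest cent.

This is an annuity due: 192 deposits of €2,800.00 at the beginning of each month.
Periodic rate r = 0.133/12 per month; n is counted in months.
FV = PMT × [((1+r)^n − 1)/r] × (1+r) = 2,800 × [(1+r)^192 − 1] / r × (1+r) = €1,864,731.59

€1,864,731.59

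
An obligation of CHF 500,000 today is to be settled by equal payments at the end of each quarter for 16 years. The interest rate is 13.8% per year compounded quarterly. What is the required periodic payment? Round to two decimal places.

Level ordinary annuity; solve PV = PMT × [(1 − (1+r)^−n)/r] for PMT.
Periodic rate r = 0.138/4 per quarter; n is counted in quarters.
With n = 64: PMT = 500,000 / ([(1 − (1+r)^−n)/r]) = CHF 19,471.51

CHF 19,471.51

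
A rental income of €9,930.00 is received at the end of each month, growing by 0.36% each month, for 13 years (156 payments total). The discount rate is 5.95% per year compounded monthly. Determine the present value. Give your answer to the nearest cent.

€1,390,616.33

Periodic rate r = 0.0595/12 per month; n is counted in months.
Growing ordinary annuity: PV = PMT₁ × [1 − ((1+g)/(1+r))^n] / (r − g) = 9,930 × [1 − ((1+0.0036)/(1+r))^156] / (r − 0.0036) = €1,390,616.33.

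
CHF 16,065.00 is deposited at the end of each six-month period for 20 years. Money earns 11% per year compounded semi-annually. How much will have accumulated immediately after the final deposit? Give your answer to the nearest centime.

This is an ordinary annuity: 40 deposits of CHF 16,065.00 at the end of each six-month period.
Periodic rate r = 0.11/2 per half-year; n is counted in half-years.
FV = PMT × [((1+r)^n − 1)/r] = 16,065 × [(1+r)^40 − 1] / r = CHF 2,194,569.19

CHF 2,194,569.19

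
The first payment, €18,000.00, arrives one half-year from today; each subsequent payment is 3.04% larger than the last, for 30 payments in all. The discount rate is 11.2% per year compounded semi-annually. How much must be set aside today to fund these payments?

Periodic rate r = 0.112/2 per half-year; n is counted in half-years.
Growing ordinary annuity: PV = PMT₁ × [1 − ((1+g)/(1+r))^n] / (r − g) = 18,000 × [1 − ((1+0.0304)/(1+r))^30] / (r − 0.0304) = €366,388.27.

€366,388.27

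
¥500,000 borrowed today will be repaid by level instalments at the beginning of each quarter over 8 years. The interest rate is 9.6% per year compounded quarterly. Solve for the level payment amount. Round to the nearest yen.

¥22,035

Level annuity due; solve PV = PMT × [(1 − (1+r)^−n)/r] × (1+r) for PMT.
Periodic rate r = 0.096/4 per quarter; n is counted in quarters.
With n = 32: PMT = 500,000 / ([(1 − (1+r)^−n)/r] × (1+r)) = ¥22,035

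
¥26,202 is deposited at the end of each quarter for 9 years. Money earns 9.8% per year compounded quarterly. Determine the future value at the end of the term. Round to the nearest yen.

This is an ordinary annuity: 36 deposits of ¥26,202 at the end of each quarter.
Periodic rate r = 0.098/4 per quarter; n is counted in quarters.
FV = PMT × [((1+r)^n − 1)/r] = 26,202 × [(1+r)^36 − 1] / r = ¥1,486,755

¥1,486,755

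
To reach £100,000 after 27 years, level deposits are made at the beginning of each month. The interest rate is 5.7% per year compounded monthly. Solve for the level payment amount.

Level annuity due; solve FV = PMT × [((1+r)^n − 1)/r] × (1+r) for PMT.
Periodic rate r = 0.057/12 per month; n is counted in months.
With n = 324: PMT = 100,000 / ([((1+r)^n − 1)/r] × (1+r)) = £129.77

£129.77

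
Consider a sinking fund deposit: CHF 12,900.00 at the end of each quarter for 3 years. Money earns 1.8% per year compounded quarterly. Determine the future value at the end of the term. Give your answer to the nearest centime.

CHF 158,689.36

This is an ordinary annuity: 12 deposits of CHF 12,900.00 at the end of each quarter.
Periodic rate r = 0.018/4 per quarter; n is counted in quarters.
FV = PMT × [((1+r)^n − 1)/r] = 12,900 × [(1+r)^12 − 1] / r = CHF 158,689.36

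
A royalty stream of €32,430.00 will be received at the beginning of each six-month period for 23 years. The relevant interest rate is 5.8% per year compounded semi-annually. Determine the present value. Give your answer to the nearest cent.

This is an annuity due: 46 payments of €32,430.00 at the beginning of each six-month period.
Periodic rate r = 0.058/2 per half-year; n is counted in half-years.
PV = PMT × [(1 − (1+r)^−n)/r] × (1+r) = 32,430 × [1 − (1+r)^−46] / r × (1+r) = €841,777.99

€841,777.99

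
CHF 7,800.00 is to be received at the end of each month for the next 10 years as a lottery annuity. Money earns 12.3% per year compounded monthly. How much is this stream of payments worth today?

This is an ordinary annuity: 120 payments of CHF 7,800.00 at the end of each month.
Periodic rate r = 0.123/12 per month; n is counted in months.
PV = PMT × [(1 − (1+r)^−n)/r] = 7,800 × [1 − (1+r)^−120] / r = CHF 537,151.10

CHF 537,151.10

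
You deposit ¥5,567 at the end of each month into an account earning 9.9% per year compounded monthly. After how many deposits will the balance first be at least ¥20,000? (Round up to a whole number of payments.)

4 payments

Periodic rate r = 0.099/12 per month; n is counted in months.
Ordinary annuity FV: 20,000 = 5,567 × [((1+r)^n − 1)/r].
(1+r)^n = 1 + 20,000 × r / 5,567, so n = ln(1 + 20,000·r/5,567) / ln(1+r) = 3.55.
Round up to a whole number of payments: n = 4.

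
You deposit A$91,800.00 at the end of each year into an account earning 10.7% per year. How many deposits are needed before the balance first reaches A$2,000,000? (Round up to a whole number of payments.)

Periodic rate r = 0.107 per year.
Ordinary annuity FV: 2,000,000 = 91,800 × [((1+r)^n − 1)/r].
(1+r)^n = 1 + 2,000,000 × r / 91,800, so n = ln(1 + 2,000,000·r/91,800) / ln(1+r) = 11.84.
Round up to a whole number of payments: n = 12.

12 payments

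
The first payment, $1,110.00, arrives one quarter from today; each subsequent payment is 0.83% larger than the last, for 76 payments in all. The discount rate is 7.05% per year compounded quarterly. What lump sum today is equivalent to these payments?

$59,902.37

Periodic rate r = 0.0705/4 per quarter; n is counted in quarters.
Growing ordinary annuity: PV = PMT₁ × [1 − ((1+g)/(1+r))^n] / (r − g) = 1,110 × [1 − ((1+0.0083)/(1+r))^76] / (r − 0.0083) = $59,902.37.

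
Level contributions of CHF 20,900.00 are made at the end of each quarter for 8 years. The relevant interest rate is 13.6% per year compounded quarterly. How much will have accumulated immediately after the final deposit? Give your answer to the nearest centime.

This is an ordinary annuity: 32 deposits of CHF 20,900.00 at the end of each quarter.
Periodic rate r = 0.136/4 per quarter; n is counted in quarters.
FV = PMT × [((1+r)^n − 1)/r] = 20,900 × [(1+r)^32 − 1] / r = CHF 1,177,238.84

CHF 1,177,238.84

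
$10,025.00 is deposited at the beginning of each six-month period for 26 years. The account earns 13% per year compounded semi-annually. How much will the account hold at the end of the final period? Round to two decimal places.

This is an annuity due: 52 deposits of $10,025.00 at the beginning of each six-month period.
Periodic rate r = 0.13/2 per half-year; n is counted in half-years.
FV = PMT × [((1+r)^n − 1)/r] × (1+r) = 10,025 × [(1+r)^52 − 1] / r × (1+r) = $4,177,848.39

$4,177,848.39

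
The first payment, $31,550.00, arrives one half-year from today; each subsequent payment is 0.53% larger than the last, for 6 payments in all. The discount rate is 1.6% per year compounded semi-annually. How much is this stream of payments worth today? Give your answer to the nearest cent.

$186,544.53

Periodic rate r = 0.016/2 per half-year; n is counted in half-years.
Growing ordinary annuity: PV = PMT₁ × [1 − ((1+g)/(1+r))^n] / (r − g) = 31,550 × [1 − ((1+0.0053)/(1+r))^6] / (r − 0.0053) = $186,544.53.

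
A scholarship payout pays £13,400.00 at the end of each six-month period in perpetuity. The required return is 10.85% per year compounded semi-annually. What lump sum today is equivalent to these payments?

£247,004.61

Periodic rate r = 0.1085/2 per half-year.
Level perpetuity: PV = PMT / r = 13,400 / (0.1085/2) = £247,004.61.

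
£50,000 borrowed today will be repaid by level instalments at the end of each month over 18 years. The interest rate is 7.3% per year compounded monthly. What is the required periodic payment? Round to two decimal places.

£416.56

Level ordinary annuity; solve PV = PMT × [(1 − (1+r)^−n)/r] for PMT.
Periodic rate r = 0.073/12 per month; n is counted in months.
With n = 216: PMT = 50,000 / ([(1 − (1+r)^−n)/r]) = £416.56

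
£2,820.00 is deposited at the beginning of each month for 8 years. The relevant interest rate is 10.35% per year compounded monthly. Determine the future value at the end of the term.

This is an annuity due: 96 deposits of £2,820.00 at the beginning of each month.
Periodic rate r = 0.1035/12 per month; n is counted in months.
FV = PMT × [((1+r)^n − 1)/r] × (1+r) = 2,820 × [(1+r)^96 − 1] / r × (1+r) = £422,320.15

£422,320.15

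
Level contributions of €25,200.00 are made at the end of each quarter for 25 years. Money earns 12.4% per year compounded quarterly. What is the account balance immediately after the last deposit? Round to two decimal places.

This is an ordinary annuity: 100 deposits of €25,200.00 at the end of each quarter.
Periodic rate r = 0.124/4 per quarter; n is counted in quarters.
FV = PMT × [((1+r)^n − 1)/r] = 25,200 × [(1+r)^100 − 1] / r = €16,402,031.30

€16,402,031.30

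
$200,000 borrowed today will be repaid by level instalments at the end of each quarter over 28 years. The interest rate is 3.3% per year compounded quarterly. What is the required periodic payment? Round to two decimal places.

Level ordinary annuity; solve PV = PMT × [(1 − (1+r)^−n)/r] for PMT.
Periodic rate r = 0.033/4 per quarter; n is counted in quarters.
With n = 112: PMT = 200,000 / ([(1 − (1+r)^−n)/r]) = $2,742.85

$2,742.85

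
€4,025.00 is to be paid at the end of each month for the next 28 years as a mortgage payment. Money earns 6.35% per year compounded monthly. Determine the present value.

This is an ordinary annuity: 336 payments of €4,025.00 at the end of each month.
Periodic rate r = 0.0635/12 per month; n is counted in months.
PV = PMT × [(1 − (1+r)^−n)/r] = 4,025 × [1 − (1+r)^−336] / r = €631,497.98

€631,497.98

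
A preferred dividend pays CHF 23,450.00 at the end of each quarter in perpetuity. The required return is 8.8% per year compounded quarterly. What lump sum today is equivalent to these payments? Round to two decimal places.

CHF 1,065,909.09

Periodic rate r = 0.088/4 per quarter.
Level perpetuity: PV = PMT / r = 23,450 / (0.088/4) = CHF 1,065,909.09.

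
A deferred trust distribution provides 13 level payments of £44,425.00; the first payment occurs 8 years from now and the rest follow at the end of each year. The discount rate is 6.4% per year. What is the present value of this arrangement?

£248,899.60

Ordinary annuity of 13 payments, first payment at period 8.
Periodic rate r = 0.064 per year.
The ordinary-annuity PV formula values the stream one period before the first payment (period 7); discount that back 7 periods:
PV₀ = 44,425 × [1 − (1+r)^−13] / r × (1+r)^−7 = £248,899.60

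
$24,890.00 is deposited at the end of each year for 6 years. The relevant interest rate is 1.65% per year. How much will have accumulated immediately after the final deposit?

This is an ordinary annuity: 6 deposits of $24,890.00 at the end of each year.
Periodic rate r = 0.0165 per year.
FV = PMT × [((1+r)^n − 1)/r] = 24,890 × [(1+r)^6 − 1] / r = $155,637.49

$155,637.49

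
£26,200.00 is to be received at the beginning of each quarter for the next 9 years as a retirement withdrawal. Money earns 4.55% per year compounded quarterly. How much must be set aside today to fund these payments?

This is an annuity due: 36 payments of £26,200.00 at the beginning of each quarter.
Periodic rate r = 0.0455/4 per quarter; n is counted in quarters.
PV = PMT × [(1 − (1+r)^−n)/r] × (1+r) = 26,200 × [1 − (1+r)^−36] / r × (1+r) = £779,172.99

£779,172.99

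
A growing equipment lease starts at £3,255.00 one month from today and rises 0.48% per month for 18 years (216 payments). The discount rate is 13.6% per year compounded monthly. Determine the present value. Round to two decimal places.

£375,345.38

Periodic rate r = 0.136/12 per month; n is counted in months.
Growing ordinary annuity: PV = PMT₁ × [1 − ((1+g)/(1+r))^n] / (r − g) = 3,255 × [1 − ((1+0.0048)/(1+r))^216] / (r − 0.0048) = £375,345.38.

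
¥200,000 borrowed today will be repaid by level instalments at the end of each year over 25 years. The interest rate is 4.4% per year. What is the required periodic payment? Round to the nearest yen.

¥13,349

Level ordinary annuity; solve PV = PMT × [(1 − (1+r)^−n)/r] for PMT.
Periodic rate r = 0.044 per year.
With n = 25: PMT = 200,000 / ([(1 − (1+r)^−n)/r]) = ¥13,349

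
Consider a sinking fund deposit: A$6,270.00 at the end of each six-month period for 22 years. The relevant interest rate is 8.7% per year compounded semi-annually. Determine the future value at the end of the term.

A$794,387.91

This is an ordinary annuity: 44 deposits of A$6,270.00 at the end of each six-month period.
Periodic rate r = 0.087/2 per half-year; n is counted in half-years.
FV = PMT × [((1+r)^n − 1)/r] = 6,270 × [(1+r)^44 − 1] / r = A$794,387.91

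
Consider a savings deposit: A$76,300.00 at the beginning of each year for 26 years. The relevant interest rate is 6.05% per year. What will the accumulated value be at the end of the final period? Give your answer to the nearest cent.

A$4,822,211.34

This is an annuity due: 26 deposits of A$76,300.00 at the beginning of each year.
Periodic rate r = 0.0605 per year.
FV = PMT × [((1+r)^n − 1)/r] × (1+r) = 76,300 × [(1+r)^26 − 1] / r × (1+r) = A$4,822,211.34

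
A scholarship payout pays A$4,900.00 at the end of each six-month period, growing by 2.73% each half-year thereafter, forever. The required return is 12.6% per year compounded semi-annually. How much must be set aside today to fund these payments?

Periodic rate r = 0.126/2 per half-year.
Growing perpetuity (Gordon): PV = PMT₁ / (r − g) = 4,900 / (r − 0.0273) = A$137,254.90.

A$137,254.90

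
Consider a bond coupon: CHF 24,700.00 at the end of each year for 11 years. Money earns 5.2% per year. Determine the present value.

This is an ordinary annuity: 11 payments of CHF 24,700.00 at the end of each year.
Periodic rate r = 0.052 per year.
PV = PMT × [(1 − (1+r)^−n)/r] = 24,700 × [1 − (1+r)^−11] / r = CHF 203,030.33

CHF 203,030.33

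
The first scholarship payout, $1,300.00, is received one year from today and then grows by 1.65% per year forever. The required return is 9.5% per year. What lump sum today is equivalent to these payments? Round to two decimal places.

Periodic rate r = 0.095 per year.
Growing perpetuity (Gordon): PV = PMT₁ / (r − g) = 1,300 / (r − 0.0165) = $16,560.51.

$16,560.51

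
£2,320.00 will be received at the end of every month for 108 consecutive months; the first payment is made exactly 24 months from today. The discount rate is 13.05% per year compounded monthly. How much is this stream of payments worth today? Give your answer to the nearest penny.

£114,623.88

Ordinary annuity of 108 payments, first payment at period 24.
Periodic rate r = 0.1305/12 per month; n is counted in months.
The ordinary-annuity PV formula values the stream one period before the first payment (period 23); discount that back 23 periods:
PV₀ = 2,320 × [1 − (1+r)^−108] / r × (1+r)^−23 = £114,623.88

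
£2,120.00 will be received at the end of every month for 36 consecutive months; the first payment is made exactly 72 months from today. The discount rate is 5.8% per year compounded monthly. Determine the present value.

£49,632.60

Ordinary annuity of 36 payments, first payment at period 72.
Periodic rate r = 0.058/12 per month; n is counted in months.
The ordinary-annuity PV formula values the stream one period before the first payment (period 71); discount that back 71 periods:
PV₀ = 2,120 × [1 − (1+r)^−36] / r × (1+r)^−71 = £49,632.60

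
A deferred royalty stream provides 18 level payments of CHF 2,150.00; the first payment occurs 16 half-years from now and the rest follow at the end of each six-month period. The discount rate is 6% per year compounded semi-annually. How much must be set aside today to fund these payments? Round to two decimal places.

CHF 18,979.89

Ordinary annuity of 18 payments, first payment at period 16.
Periodic rate r = 0.06/2 per half-year; n is counted in half-years.
The ordinary-annuity PV formula values the stream one period before the first payment (period 15); discount that back 15 periods:
PV₀ = 2,150 × [1 − (1+r)^−18] / r × (1+r)^−15 = CHF 18,979.89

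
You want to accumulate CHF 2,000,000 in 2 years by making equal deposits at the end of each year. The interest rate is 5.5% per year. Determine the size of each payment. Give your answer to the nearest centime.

CHF 973,236.01

Level ordinary annuity; solve FV = PMT × [((1+r)^n − 1)/r] for PMT.
Periodic rate r = 0.055 per year.
With n = 2: PMT = 2,000,000 / ([((1+r)^n − 1)/r]) = CHF 973,236.01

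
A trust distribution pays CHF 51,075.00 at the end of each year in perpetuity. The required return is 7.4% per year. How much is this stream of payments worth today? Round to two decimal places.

CHF 690,202.70

Periodic rate r = 0.074 per year.
Level perpetuity: PV = PMT / r = 51,075 / (0.074) = CHF 690,202.70.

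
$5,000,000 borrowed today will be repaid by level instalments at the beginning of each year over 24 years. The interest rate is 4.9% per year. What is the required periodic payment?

$342,076.06

Level annuity due; solve PV = PMT × [(1 − (1+r)^−n)/r] × (1+r) for PMT.
Periodic rate r = 0.049 per year.
With n = 24: PMT = 5,000,000 / ([(1 − (1+r)^−n)/r] × (1+r)) = $342,076.06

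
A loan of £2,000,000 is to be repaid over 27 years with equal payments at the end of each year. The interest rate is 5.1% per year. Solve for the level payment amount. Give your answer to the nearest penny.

Level ordinary annuity; solve PV = PMT × [(1 − (1+r)^−n)/r] for PMT.
Periodic rate r = 0.051 per year.
With n = 27: PMT = 2,000,000 / ([(1 − (1+r)^−n)/r]) = £138,034.03

£138,034.03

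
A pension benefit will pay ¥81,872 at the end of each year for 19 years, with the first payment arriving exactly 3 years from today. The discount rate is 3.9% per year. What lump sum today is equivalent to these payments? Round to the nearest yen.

¥1,004,607

Ordinary annuity of 19 payments, first payment at period 3.
Periodic rate r = 0.039 per year.
The ordinary-annuity PV formula values the stream one period before the first payment (period 2); discount that back 2 periods:
PV₀ = 81,872 × [1 − (1+r)^−19] / r × (1+r)^−2 = ¥1,004,607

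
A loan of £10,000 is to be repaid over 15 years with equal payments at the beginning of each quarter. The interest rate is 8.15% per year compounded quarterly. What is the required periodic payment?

£284.50

Level annuity due; solve PV = PMT × [(1 − (1+r)^−n)/r] × (1+r) for PMT.
Periodic rate r = 0.0815/4 per quarter; n is counted in quarters.
With n = 60: PMT = 10,000 / ([(1 − (1+r)^−n)/r] × (1+r)) = £284.50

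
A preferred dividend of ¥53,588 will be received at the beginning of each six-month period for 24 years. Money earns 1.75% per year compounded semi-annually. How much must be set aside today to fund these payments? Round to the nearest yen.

This is an annuity due: 48 payments of ¥53,588 at the beginning of each six-month period.
Periodic rate r = 0.0175/2 per half-year; n is counted in half-years.
PV = PMT × [(1 − (1+r)^−n)/r] × (1+r) = 53,588 × [1 − (1+r)^−48] / r × (1+r) = ¥2,111,319

¥2,111,319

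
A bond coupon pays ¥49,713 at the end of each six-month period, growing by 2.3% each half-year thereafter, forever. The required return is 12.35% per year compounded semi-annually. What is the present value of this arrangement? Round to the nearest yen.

Periodic rate r = 0.1235/2 per half-year.
Growing perpetuity (Gordon): PV = PMT₁ / (r − g) = 49,713 / (r − 0.023) = ¥1,282,916.

¥1,282,916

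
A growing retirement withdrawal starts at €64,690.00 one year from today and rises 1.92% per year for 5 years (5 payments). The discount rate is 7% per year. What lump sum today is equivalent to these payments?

€274,917.02

Periodic rate r = 0.07 per year.
Growing ordinary annuity: PV = PMT₁ × [1 − ((1+g)/(1+r))^n] / (r − g) = 64,690 × [1 − ((1+0.0192)/(1+r))^5] / (r − 0.0192) = €274,917.02.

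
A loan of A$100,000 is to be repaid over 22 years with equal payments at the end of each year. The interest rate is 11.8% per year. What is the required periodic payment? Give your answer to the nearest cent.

A$12,909.67

Level ordinary annuity; solve PV = PMT × [(1 − (1+r)^−n)/r] for PMT.
Periodic rate r = 0.118 per year.
With n = 22: PMT = 100,000 / ([(1 − (1+r)^−n)/r]) = A$12,909.67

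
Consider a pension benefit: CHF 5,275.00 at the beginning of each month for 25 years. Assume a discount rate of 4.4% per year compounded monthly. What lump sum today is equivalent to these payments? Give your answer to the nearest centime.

This is an annuity due: 300 payments of CHF 5,275.00 at the beginning of each month.
Periodic rate r = 0.044/12 per month; n is counted in months.
PV = PMT × [(1 − (1+r)^−n)/r] × (1+r) = 5,275 × [1 − (1+r)^−300] / r × (1+r) = CHF 962,307.13

CHF 962,307.13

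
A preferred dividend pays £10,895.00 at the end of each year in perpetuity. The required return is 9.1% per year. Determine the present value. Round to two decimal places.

£119,725.27

Periodic rate r = 0.091 per year.
Level perpetuity: PV = PMT / r = 10,895 / (0.091) = £119,725.27.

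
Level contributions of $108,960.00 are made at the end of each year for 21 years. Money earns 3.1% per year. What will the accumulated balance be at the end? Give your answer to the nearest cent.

This is an ordinary annuity: 21 deposits of $108,960.00 at the end of each year.
Periodic rate r = 0.031 per year.
FV = PMT × [((1+r)^n − 1)/r] = 108,960 × [(1+r)^21 − 1] / r = $3,158,410.93

$3,158,410.93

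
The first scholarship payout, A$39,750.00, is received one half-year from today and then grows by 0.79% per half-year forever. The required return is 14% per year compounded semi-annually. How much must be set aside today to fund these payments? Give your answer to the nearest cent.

A$640,096.62

Periodic rate r = 0.14/2 per half-year.
Growing perpetuity (Gordon): PV = PMT₁ / (r − g) = 39,750 / (r − 0.0079) = A$640,096.62.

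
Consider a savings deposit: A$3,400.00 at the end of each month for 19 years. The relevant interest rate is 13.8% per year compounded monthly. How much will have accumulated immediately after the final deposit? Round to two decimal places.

This is an ordinary annuity: 228 deposits of A$3,400.00 at the end of each month.
Periodic rate r = 0.138/12 per month; n is counted in months.
FV = PMT × [((1+r)^n − 1)/r] = 3,400 × [(1+r)^228 − 1] / r = A$3,713,045.80

A$3,713,045.80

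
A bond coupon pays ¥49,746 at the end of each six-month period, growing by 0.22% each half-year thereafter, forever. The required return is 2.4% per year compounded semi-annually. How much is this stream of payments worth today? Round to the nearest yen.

¥5,076,122

Periodic rate r = 0.024/2 per half-year.
Growing perpetuity (Gordon): PV = PMT₁ / (r − g) = 49,746 / (r − 0.0022) = ¥5,076,122.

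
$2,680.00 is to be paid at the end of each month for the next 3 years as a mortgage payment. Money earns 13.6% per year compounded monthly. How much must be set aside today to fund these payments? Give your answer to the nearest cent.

This is an ordinary annuity: 36 payments of $2,680.00 at the end of each month.
Periodic rate r = 0.136/12 per month; n is counted in months.
PV = PMT × [(1 − (1+r)^−n)/r] = 2,680 × [1 − (1+r)^−36] / r = $78,861.39

$78,861.39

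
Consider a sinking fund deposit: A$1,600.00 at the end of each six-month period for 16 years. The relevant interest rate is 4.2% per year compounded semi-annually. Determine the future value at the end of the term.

A$71,967.29

This is an ordinary annuity: 32 deposits of A$1,600.00 at the end of each six-month period.
Periodic rate r = 0.042/2 per half-year; n is counted in half-years.
FV = PMT × [((1+r)^n − 1)/r] = 1,600 × [(1+r)^32 − 1] / r = A$71,967.29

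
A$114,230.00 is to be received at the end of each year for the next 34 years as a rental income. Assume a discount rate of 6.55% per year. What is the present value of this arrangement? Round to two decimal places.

A$1,542,262.25

This is an ordinary annuity: 34 payments of A$114,230.00 at the end of each year.
Periodic rate r = 0.0655 per year.
PV = PMT × [(1 − (1+r)^−n)/r] = 114,230 × [1 − (1+r)^−34] / r = A$1,542,262.25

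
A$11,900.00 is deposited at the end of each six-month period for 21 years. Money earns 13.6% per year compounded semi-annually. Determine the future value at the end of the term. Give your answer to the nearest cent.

A$2,598,515.91

This is an ordinary annuity: 42 deposits of A$11,900.00 at the end of each six-month period.
Periodic rate r = 0.136/2 per half-year; n is counted in half-years.
FV = PMT × [((1+r)^n − 1)/r] = 11,900 × [(1+r)^42 − 1] / r = A$2,598,515.91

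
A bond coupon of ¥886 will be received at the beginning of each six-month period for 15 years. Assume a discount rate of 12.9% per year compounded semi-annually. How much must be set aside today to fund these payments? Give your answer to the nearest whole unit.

This is an annuity due: 30 payments of ¥886 at the beginning of each six-month period.
Periodic rate r = 0.129/2 per half-year; n is counted in half-years.
PV = PMT × [(1 − (1+r)^−n)/r] × (1+r) = 886 × [1 − (1+r)^−30] / r × (1+r) = ¥12,380

¥12,380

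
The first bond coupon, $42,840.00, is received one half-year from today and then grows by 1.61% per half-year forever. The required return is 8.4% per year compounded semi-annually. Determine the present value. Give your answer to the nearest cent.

$1,654,054.05

Periodic rate r = 0.084/2 per half-year.
Growing perpetuity (Gordon): PV = PMT₁ / (r − g) = 42,840 / (r − 0.0161) = $1,654,054.05.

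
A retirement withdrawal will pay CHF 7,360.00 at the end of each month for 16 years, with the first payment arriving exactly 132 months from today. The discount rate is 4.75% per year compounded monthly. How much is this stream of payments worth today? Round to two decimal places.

CHF 589,143.19

Ordinary annuity of 192 payments, first payment at period 132.
Periodic rate r = 0.0475/12 per month; n is counted in months.
The ordinary-annuity PV formula values the stream one period before the first payment (period 131); discount that back 131 periods:
PV₀ = 7,360 × [1 − (1+r)^−192] / r × (1+r)^−131 = CHF 589,143.19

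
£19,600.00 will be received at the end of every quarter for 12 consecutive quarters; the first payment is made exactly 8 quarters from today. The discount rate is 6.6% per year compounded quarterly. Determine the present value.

Ordinary annuity of 12 payments, first payment at period 8.
Periodic rate r = 0.066/4 per quarter; n is counted in quarters.
The ordinary-annuity PV formula values the stream one period before the first payment (period 7); discount that back 7 periods:
PV₀ = 19,600 × [1 − (1+r)^−12] / r × (1+r)^−7 = £188,877.60

£188,877.60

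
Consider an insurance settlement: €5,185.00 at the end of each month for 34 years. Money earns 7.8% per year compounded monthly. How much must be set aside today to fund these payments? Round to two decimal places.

€740,962.22

This is an ordinary annuity: 408 payments of €5,185.00 at the end of each month.
Periodic rate r = 0.078/12 per month; n is counted in months.
PV = PMT × [(1 − (1+r)^−n)/r] = 5,185 × [1 − (1+r)^−408] / r = €740,962.22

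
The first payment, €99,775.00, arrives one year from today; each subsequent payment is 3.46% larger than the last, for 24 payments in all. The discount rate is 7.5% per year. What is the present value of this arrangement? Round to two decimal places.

€1,484,813.44

Periodic rate r = 0.075 per year.
Growing ordinary annuity: PV = PMT₁ × [1 − ((1+g)/(1+r))^n] / (r − g) = 99,775 × [1 − ((1+0.0346)/(1+r))^24] / (r − 0.0346) = €1,484,813.44.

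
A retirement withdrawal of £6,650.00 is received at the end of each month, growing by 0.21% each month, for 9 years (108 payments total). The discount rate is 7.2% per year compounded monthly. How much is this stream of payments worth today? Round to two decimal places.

Periodic rate r = 0.072/12 per month; n is counted in months.
Growing ordinary annuity: PV = PMT₁ × [1 − ((1+g)/(1+r))^n] / (r − g) = 6,650 × [1 − ((1+0.0021)/(1+r))^108] / (r − 0.0021) = £584,220.56.

£584,220.56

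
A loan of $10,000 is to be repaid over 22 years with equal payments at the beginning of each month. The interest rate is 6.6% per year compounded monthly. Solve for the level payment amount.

Level annuity due; solve PV = PMT × [(1 − (1+r)^−n)/r] × (1+r) for PMT.
Periodic rate r = 0.066/12 per month; n is counted in months.
With n = 264: PMT = 10,000 / ([(1 − (1+r)^−n)/r] × (1+r)) = $71.51

$71.51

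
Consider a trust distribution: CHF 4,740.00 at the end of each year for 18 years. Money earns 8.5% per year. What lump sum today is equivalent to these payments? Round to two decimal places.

This is an ordinary annuity: 18 payments of CHF 4,740.00 at the end of each year.
Periodic rate r = 0.085 per year.
PV = PMT × [(1 − (1+r)^−n)/r] = 4,740 × [1 − (1+r)^−18] / r = CHF 42,922.96

CHF 42,922.96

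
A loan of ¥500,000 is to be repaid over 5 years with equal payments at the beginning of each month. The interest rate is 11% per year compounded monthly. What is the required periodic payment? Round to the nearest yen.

Level annuity due; solve PV = PMT × [(1 − (1+r)^−n)/r] × (1+r) for PMT.
Periodic rate r = 0.11/12 per month; n is counted in months.
With n = 60: PMT = 500,000 / ([(1 − (1+r)^−n)/r] × (1+r)) = ¥10,772

¥10,772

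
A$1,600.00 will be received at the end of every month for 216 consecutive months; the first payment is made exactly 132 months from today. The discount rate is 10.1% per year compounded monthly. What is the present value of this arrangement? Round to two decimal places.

A$53,034.33

Ordinary annuity of 216 payments, first payment at period 132.
Periodic rate r = 0.101/12 per month; n is counted in months.
The ordinary-annuity PV formula values the stream one period before the first payment (period 131); discount that back 131 periods:
PV₀ = 1,600 × [1 − (1+r)^−216] / r × (1+r)^−131 = A$53,034.33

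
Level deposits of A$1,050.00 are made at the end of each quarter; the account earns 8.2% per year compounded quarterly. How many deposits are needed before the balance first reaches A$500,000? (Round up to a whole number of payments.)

118 payments

Periodic rate r = 0.082/4 per quarter; n is counted in quarters.
Ordinary annuity FV: 500,000 = 1,050 × [((1+r)^n − 1)/r].
(1+r)^n = 1 + 500,000 × r / 1,050, so n = ln(1 + 500,000·r/1,050) / ln(1+r) = 117.09.
Round up to a whole number of payments: n = 118.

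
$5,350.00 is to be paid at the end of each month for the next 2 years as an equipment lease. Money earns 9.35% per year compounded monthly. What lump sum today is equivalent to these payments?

This is an ordinary annuity: 24 payments of $5,350.00 at the end of each month.
Periodic rate r = 0.0935/12 per month; n is counted in months.
PV = PMT × [(1 − (1+r)^−n)/r] = 5,350 × [1 − (1+r)^−24] / r = $116,696.31

$116,696.31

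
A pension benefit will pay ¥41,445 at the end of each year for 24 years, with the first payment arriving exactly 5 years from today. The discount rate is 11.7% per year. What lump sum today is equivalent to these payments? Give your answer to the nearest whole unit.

¥211,560

Ordinary annuity of 24 payments, first payment at period 5.
Periodic rate r = 0.117 per year.
The ordinary-annuity PV formula values the stream one period before the first payment (period 4); discount that back 4 periods:
PV₀ = 41,445 × [1 − (1+r)^−24] / r × (1+r)^−4 = ¥211,560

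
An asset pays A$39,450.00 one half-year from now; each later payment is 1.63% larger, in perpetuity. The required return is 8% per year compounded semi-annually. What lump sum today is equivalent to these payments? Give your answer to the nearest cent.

Periodic rate r = 0.08/2 per half-year.
Growing perpetuity (Gordon): PV = PMT₁ / (r − g) = 39,450 / (r − 0.0163) = A$1,664,556.96.

A$1,664,556.96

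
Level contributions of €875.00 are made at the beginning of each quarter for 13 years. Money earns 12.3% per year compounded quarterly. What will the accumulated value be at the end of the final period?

€112,343.71

This is an annuity due: 52 deposits of €875.00 at the beginning of each quarter.
Periodic rate r = 0.123/4 per quarter; n is counted in quarters.
FV = PMT × [((1+r)^n − 1)/r] × (1+r) = 875 × [(1+r)^52 − 1] / r × (1+r) = €112,343.71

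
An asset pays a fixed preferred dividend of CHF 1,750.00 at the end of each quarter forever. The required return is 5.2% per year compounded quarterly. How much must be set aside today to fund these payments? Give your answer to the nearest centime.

CHF 134,615.38

Periodic rate r = 0.052/4 per quarter.
Level perpetuity: PV = PMT / r = 1,750 / (0.052/4) = CHF 134,615.38.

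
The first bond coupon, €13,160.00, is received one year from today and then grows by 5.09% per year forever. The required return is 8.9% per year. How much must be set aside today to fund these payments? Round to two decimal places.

Periodic rate r = 0.089 per year.
Growing perpetuity (Gordon): PV = PMT₁ / (r − g) = 13,160 / (r − 0.0509) = €345,406.82.

€345,406.82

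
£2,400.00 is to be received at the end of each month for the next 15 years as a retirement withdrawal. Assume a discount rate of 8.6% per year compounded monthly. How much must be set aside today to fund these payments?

£242,274.95

This is an ordinary annuity: 180 payments of £2,400.00 at the end of each month.
Periodic rate r = 0.086/12 per month; n is counted in months.
PV = PMT × [(1 − (1+r)^−n)/r] = 2,400 × [1 − (1+r)^−180] / r = £242,274.95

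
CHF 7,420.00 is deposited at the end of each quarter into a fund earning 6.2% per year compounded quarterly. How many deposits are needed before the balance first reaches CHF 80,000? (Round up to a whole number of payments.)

11 payments

Periodic rate r = 0.062/4 per quarter; n is counted in quarters.
Ordinary annuity FV: 80,000 = 7,420 × [((1+r)^n − 1)/r].
(1+r)^n = 1 + 80,000 × r / 7,420, so n = ln(1 + 80,000·r/7,420) / ln(1+r) = 10.05.
Round up to a whole number of payments: n = 11.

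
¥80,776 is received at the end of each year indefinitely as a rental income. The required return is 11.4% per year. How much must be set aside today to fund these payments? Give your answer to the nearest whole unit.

¥708,561

Periodic rate r = 0.114 per year.
Level perpetuity: PV = PMT / r = 80,776 / (0.114) = ¥708,561.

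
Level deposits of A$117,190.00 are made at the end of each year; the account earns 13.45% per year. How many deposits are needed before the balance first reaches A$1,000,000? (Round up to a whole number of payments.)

Periodic rate r = 0.1345 per year.
Ordinary annuity FV: 1,000,000 = 117,190 × [((1+r)^n − 1)/r].
(1+r)^n = 1 + 1,000,000 × r / 117,190, so n = ln(1 + 1,000,000·r/117,190) / ln(1+r) = 6.06.
Round up to a whole number of payments: n = 7.

7 payments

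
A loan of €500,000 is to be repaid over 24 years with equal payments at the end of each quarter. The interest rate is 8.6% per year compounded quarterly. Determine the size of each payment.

Level ordinary annuity; solve PV = PMT × [(1 − (1+r)^−n)/r] for PMT.
Periodic rate r = 0.086/4 per quarter; n is counted in quarters.
With n = 96: PMT = 500,000 / ([(1 − (1+r)^−n)/r]) = €12,352.81

€12,352.81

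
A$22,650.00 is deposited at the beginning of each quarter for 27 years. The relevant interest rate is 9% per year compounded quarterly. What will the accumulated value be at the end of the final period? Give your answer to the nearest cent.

This is an annuity due: 108 deposits of A$22,650.00 at the beginning of each quarter.
Periodic rate r = 0.09/4 per quarter; n is counted in quarters.
FV = PMT × [((1+r)^n − 1)/r] × (1+r) = 22,650 × [(1+r)^108 − 1] / r × (1+r) = A$10,351,861.09

A$10,351,861.09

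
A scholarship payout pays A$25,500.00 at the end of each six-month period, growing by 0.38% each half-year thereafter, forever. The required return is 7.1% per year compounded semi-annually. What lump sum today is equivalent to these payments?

A$804,416.40

Periodic rate r = 0.071/2 per half-year.
Growing perpetuity (Gordon): PV = PMT₁ / (r − g) = 25,500 / (r − 0.0038) = A$804,416.40.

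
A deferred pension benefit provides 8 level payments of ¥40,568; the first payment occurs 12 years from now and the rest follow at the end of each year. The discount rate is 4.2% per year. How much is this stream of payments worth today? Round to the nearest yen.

Ordinary annuity of 8 payments, first payment at period 12.
Periodic rate r = 0.042 per year.
The ordinary-annuity PV formula values the stream one period before the first payment (period 11); discount that back 11 periods:
PV₀ = 40,568 × [1 − (1+r)^−8] / r × (1+r)^−11 = ¥172,287

¥172,287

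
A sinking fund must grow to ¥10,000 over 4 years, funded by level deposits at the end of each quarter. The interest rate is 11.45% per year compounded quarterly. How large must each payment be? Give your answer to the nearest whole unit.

¥502

Level ordinary annuity; solve FV = PMT × [((1+r)^n − 1)/r] for PMT.
Periodic rate r = 0.1145/4 per quarter; n is counted in quarters.
With n = 16: PMT = 10,000 / ([((1+r)^n − 1)/r]) = ¥502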